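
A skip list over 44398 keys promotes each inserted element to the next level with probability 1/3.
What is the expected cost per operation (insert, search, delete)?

Expected number of levels is O(log_3(44398)) = O(log n). A search visits O(1) expected nodes per level over O(log n) levels. Insert/delete are a search plus O(1) pointer updates per level. Expected O(log n) per operation.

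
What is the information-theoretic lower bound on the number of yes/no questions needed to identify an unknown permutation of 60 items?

There are 60! = 8320987112741390144276341183223364380754172606361245952449277696409600000000000000 permutations. Each yes/no question gives at most 1 bit, so at least ceil(log_2(8320987112741390144276341183223364380754172606361245952449277696409600000000000000)) = 273 questions are needed.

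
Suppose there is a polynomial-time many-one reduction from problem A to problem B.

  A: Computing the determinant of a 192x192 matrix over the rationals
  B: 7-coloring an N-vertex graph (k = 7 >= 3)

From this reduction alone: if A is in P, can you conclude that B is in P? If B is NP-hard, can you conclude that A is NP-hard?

A poly-time reduction A <=_p B transfers tractability DOWN (B easy => A easy) and hardness UP (A hard => B hard), not the reverse.
From A in P, the reduction alone does NOT give B in P: any problem in P trivially reduces to SAT, yet SAT is not known to be in P.
From B NP-hard, the reduction alone does NOT give A NP-hard: again, easy problems reduce to hard ones.
(Here in fact A is P and B is NP-complete.)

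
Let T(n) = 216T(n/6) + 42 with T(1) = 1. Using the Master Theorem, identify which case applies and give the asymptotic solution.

a=216, b=6, f(n)=42.
log_6(216) = 3 > 0.
Since f(n) = O(n^0) is polynomially smaller than n^3, Case 1 applies.
T(n) = Theta(n^3).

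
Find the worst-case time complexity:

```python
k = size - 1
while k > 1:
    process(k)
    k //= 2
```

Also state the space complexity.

Time complexity: O(log n).
Space complexity: O(1).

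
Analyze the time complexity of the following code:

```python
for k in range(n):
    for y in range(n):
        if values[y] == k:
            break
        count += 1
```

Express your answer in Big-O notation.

Time complexity: O(n^2).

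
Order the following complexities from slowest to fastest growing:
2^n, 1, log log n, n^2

Ordered by growth rate: 1 < log log n < n^2 < 2^n.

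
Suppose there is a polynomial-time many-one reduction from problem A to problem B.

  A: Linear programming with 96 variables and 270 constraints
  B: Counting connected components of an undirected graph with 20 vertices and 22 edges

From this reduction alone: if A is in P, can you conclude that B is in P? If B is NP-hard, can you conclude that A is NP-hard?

A poly-time reduction A <=_p B transfers tractability DOWN (B easy => A easy) and hardness UP (A hard => B hard), not the reverse.
From A in P, the reduction alone does NOT give B in P: any problem in P trivially reduces to SAT, yet SAT is not known to be in P.
From B NP-hard, the reduction alone does NOT give A NP-hard: again, easy problems reduce to hard ones.
(Here in fact A is P and B is P.)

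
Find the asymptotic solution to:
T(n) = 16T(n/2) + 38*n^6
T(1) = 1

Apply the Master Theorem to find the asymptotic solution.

a=16, b=2, f(n)=38*n^6. log_2(16) = 4 < 6. Case 3: T(n) = O(n^6).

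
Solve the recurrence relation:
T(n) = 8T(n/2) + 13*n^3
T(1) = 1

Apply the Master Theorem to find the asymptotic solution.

a=8, b=2, f(n)=13*n^3. log_2(8) = 3. Case 2: T(n) = O(n^3 log n).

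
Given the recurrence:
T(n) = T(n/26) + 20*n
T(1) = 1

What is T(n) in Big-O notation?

Geometric series: 20*n*(1 + 1/26 + 1/26^2 + ...) = O(n). T(n) = O(n).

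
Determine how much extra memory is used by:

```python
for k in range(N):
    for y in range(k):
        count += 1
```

Space complexity: O(1).
Only a constant amount of auxiliary storage is used; nothing grows with n.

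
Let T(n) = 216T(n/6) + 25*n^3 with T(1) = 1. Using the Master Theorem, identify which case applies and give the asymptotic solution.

a=216, b=6, f(n)=25*n^3.
log_6(216) = 3, so n^(log_b(a)) = n^3.
f(n) = Theta(n^3), so Case 2 applies.
T(n) = Theta(n^3 log n).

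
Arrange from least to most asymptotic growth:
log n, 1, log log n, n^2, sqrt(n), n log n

Ordered by growth rate: 1 < log log n < log n < sqrt(n) < n log n < n^2.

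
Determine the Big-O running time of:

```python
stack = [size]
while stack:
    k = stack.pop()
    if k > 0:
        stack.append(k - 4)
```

Time complexity: O(n).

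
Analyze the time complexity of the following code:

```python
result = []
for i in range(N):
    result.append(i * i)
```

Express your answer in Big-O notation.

Time complexity: O(n).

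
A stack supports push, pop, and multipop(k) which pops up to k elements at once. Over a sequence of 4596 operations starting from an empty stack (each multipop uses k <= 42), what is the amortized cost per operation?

Each element is pushed exactly once and popped at most once (whether by pop or as part of a multipop). So the total number of individual pops over the whole sequence is at most the number of pushes, which is at most 4596. Total work <= 2 * 4596, hence O(1) amortized per operation.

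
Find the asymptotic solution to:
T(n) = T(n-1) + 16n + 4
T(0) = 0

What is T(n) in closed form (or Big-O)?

Dominant term in sum is 16*sum(i, i=1..n) = 16*n*(n+1)/2 = O(n^2).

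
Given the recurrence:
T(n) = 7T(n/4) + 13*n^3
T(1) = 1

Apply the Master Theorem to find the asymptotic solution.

a=7, b=4, f(n)=13*n^3. log_4(7) = 1.404 < 3. Case 3: T(n) = O(n^3).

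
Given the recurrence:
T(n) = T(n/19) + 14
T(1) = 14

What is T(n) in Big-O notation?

Each step divides n by 19 and adds 14. After log_19(n) steps, T(n) = O(log n).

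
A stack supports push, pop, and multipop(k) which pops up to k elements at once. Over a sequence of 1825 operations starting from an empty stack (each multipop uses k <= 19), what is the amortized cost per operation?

Each element is pushed exactly once and popped at most once (whether by pop or as part of a multipop). So the total number of individual pops over the whole sequence is at most the number of pushes, which is at most 1825. Total work <= 2 * 1825, hence O(1) amortized per operation.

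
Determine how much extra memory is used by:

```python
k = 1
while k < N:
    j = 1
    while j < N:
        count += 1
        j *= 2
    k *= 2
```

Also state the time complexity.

Space complexity: O(1).
Only a constant amount of auxiliary storage is used; nothing grows with n.
Time complexity: O(log^2 n).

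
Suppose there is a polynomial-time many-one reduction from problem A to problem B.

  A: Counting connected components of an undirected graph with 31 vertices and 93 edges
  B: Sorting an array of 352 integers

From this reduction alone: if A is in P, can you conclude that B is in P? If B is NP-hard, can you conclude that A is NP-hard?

A poly-time reduction A <=_p B transfers tractability DOWN (B easy => A easy) and hardness UP (A hard => B hard), not the reverse.
From A in P, the reduction alone does NOT give B in P: any problem in P trivially reduces to SAT, yet SAT is not known to be in P.
From B NP-hard, the reduction alone does NOT give A NP-hard: again, easy problems reduce to hard ones.
(Here in fact A is P and B is P.)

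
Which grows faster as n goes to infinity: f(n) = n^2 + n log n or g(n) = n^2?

f(n) = n^2 + n log n and g(n) = n^2 are Theta of each other: the lower-order n log n term is o(n^2); both are Theta(n^2).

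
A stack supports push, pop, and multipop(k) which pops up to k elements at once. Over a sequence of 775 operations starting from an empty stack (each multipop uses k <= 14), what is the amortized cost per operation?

Each element is pushed exactly once and popped at most once (whether by pop or as part of a multipop). So the total number of individual pops over the whole sequence is at most the number of pushes, which is at most 775. Total work <= 2 * 775, hence O(1) amortized per operation.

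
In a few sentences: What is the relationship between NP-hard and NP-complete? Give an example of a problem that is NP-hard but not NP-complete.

NP-hard: at least as hard as any NP problem (but need not be in NP). NP-complete = NP-hard intersection NP. The Halting Problem is NP-hard but undecidable (not in NP). The optimization version of TSP is NP-hard but not a decision problem.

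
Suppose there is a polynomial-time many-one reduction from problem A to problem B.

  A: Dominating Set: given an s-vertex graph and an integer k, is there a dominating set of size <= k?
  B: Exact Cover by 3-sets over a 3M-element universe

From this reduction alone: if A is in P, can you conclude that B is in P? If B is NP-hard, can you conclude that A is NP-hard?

A poly-time reduction A <=_p B transfers tractability DOWN (B easy => A easy) and hardness UP (A hard => B hard), not the reverse.
From A in P, the reduction alone does NOT give B in P: any problem in P trivially reduces to SAT, yet SAT is not known to be in P.
From B NP-hard, the reduction alone does NOT give A NP-hard: again, easy problems reduce to hard ones.
(Here in fact A is NP-complete and B is NP-complete.)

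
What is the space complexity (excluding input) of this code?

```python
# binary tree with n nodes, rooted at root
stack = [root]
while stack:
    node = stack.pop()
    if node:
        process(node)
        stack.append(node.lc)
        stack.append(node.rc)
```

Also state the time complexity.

Space complexity: O(n).
Auxiliary storage grows linearly with the input size n in the worst case.
Time complexity: O(n).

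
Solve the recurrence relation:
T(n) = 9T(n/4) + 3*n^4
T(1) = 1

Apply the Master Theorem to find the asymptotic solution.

a=9, b=4, f(n)=3*n^4. log_4(9) = 1.585 < 4. Case 3: T(n) = O(n^4).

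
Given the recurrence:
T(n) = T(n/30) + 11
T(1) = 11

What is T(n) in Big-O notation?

Each step divides n by 30 and adds 11. After log_30(n) steps, T(n) = O(log n).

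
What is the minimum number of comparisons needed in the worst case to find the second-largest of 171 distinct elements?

Lower bound: finding the max needs 171-1 comparisons. By the adversary weight-doubling argument, the max must personally win >= ceil(log_2(171)) = 8 comparisons; the 2nd-largest is among those 8 losers, needing 8-1 more comparisons. Total >= 171-1 + 8-1 = 177. A balanced knockout tournament achieves this.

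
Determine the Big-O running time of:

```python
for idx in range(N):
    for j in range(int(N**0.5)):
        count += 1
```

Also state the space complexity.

Time complexity: O(n * sqrt(n)).
Space complexity: O(1).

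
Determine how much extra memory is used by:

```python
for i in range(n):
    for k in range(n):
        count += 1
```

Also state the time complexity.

Space complexity: O(1).
Only a constant amount of auxiliary storage is used; nothing grows with n.
Time complexity: O(n^2).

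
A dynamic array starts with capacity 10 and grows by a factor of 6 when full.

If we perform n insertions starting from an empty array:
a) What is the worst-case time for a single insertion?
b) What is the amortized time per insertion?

(a) Worst-case single insertion: O(n) -- when the array is full at capacity c, the resize copies all c elements, and c can be Theta(n).
(b) Resizes happen at sizes 10, 60, 360, ... Total copy cost for n insertions: 10 + 60 + ... = O(n) (geometric series with ratio 1/6). Amortized cost per insertion: O(n)/n = O(1).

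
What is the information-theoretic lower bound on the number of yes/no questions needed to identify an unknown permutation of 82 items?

There are 82! = 475364333701284174842138206989404946643813294067993328617160934076743994734899148613007131808479167119360000000000000000000 permutations. Each yes/no question gives at most 1 bit, so at least ceil(log_2(475364333701284174842138206989404946643813294067993328617160934076743994734899148613007131808479167119360000000000000000000)) = 408 questions are needed.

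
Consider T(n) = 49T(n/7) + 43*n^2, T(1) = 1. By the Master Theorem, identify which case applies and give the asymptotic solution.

a=49, b=7, f(n)=43*n^2.
log_7(49) = 2, so n^(log_b(a)) = n^2.
f(n) = Theta(n^2), so Case 2 applies.
T(n) = Theta(n^2 log n).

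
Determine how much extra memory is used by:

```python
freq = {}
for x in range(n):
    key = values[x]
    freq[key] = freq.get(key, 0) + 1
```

Space complexity: O(n).
Auxiliary storage grows linearly with the input size n in the worst case.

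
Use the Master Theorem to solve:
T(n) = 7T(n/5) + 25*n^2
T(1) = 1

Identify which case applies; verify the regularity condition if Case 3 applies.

a=7, b=5, f(n)=25*n^2.
log_5(7) = 1.209 < 2.
f(n) = Omega(n^(1.209+epsilon)) for some epsilon > 0, so Case 3 is the candidate.
Regularity: a*f(n/b) = 7*25*(n/5)^2 = (7/25)*25*n^2 <= c*f(n) with c = 7/25 < 1. Satisfied.
Case 3: T(n) = Theta(n^2).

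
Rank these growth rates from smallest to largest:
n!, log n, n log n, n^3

Ordered by growth rate: log n < n log n < n^3 < n!.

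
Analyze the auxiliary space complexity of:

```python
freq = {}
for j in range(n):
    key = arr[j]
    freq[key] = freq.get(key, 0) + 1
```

Space complexity: O(n).
Auxiliary storage grows linearly with the input size n in the worst case.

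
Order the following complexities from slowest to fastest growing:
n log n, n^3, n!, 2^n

Ordered by growth rate: n log n < n^3 < 2^n < n!.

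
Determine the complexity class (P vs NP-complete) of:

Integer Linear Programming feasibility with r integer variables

This problem is NP-complete: ILP feasibility is NP-complete (LP relaxation is in P).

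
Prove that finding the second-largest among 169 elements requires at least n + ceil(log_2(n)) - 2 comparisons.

Lower bound (adversary): identifying the maximum requires 169-1 comparisons (each eliminates one candidate). Assign weight 1 to each element; on each comparison the adversary lets the heavier side win and gives it the loser's weight. The max ends with weight 169, but each comparison it wins at most doubles its weight, so the max must win >= ceil(log_2(169)) = 8 comparisons. The second-largest is one of those 8 direct losers to the max, and identifying which one is largest needs >= 8-1 further comparisons. Total >= 169-1 + 8-1 = 175.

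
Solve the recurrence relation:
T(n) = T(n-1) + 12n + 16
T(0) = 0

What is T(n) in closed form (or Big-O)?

Dominant term in sum is 12*sum(i, i=1..n) = 12*n*(n+1)/2 = O(n^2).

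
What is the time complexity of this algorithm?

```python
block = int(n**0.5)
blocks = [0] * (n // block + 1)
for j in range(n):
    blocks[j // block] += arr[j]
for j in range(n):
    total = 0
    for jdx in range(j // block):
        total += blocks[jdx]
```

Time complexity: O(n * sqrt(n)).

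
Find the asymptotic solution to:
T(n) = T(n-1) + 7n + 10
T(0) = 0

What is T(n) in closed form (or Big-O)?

Dominant term in sum is 7*sum(i, i=1..n) = 7*n*(n+1)/2 = O(n^2).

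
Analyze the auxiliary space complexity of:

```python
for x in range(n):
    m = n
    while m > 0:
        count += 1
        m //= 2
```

Space complexity: O(1).
Only a constant amount of auxiliary storage is used; nothing grows with n.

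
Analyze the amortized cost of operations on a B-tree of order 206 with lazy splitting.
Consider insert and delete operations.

In a B-tree of order 206, a node splits when it has 206 keys. With lazy splitting, we use potential Phi = number of full nodes + number of near-empty nodes. Each split costs O(1) but reduces potential. Between splits, at least 103 insertions must occur in that node. Amortized structural cost is O(1) per operation, plus O(log_206 n) traversal.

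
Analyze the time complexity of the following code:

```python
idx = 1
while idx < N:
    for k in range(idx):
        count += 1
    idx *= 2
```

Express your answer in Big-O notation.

Time complexity: O(n).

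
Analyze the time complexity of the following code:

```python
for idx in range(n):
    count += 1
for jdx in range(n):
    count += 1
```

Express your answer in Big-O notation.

Time complexity: O(n).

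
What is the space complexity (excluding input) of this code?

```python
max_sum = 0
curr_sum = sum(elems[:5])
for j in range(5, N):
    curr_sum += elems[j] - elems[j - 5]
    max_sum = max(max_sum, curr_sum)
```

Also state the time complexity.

Space complexity: O(1).
Only a constant amount of auxiliary storage is used; nothing grows with n.
Time complexity: O(n).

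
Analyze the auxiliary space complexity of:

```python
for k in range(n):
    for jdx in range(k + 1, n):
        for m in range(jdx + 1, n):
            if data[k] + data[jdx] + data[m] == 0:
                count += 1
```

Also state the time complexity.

Space complexity: O(1).
Only a constant amount of auxiliary storage is used; nothing grows with n.
Time complexity: O(n^3).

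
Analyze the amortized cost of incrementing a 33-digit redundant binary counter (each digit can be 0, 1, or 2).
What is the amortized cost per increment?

A redundant counter on 33 digits allows digit values 0, 1, 2. Increment adds 1 to the least significant digit and carries any 2 to a 0 plus +1 on the next digit. With potential Phi = (number of 2-digits), each increment does O(1) actual work plus a chain of carries, each of which decreases Phi by 1. Amortized O(1).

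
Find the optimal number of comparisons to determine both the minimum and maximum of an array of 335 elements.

Naive approach: 668 comparisons (334 for max + 334 for min).
Optimal: Compare elements in pairs first (floor(n/2) = 167 comparisons), then find max among winners and min among losers (167 comparisons each).
Total: ceil(3n/2) - 2 = 501 comparisons. An adversary argument shows this is also a lower bound.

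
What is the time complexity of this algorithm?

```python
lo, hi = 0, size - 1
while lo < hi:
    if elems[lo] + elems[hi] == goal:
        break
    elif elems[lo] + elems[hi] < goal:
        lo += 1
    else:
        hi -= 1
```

Time complexity: O(n).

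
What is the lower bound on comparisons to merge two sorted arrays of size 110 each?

To merge two sorted arrays of size 110, we need at least 219 comparisons in the worst case. An adversary can force every element to be compared.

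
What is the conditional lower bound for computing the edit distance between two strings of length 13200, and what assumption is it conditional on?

Under SETH (the Strong Exponential Time Hypothesis), edit distance on length-13200 strings cannot be computed in O(n^(2-epsilon)) time for any epsilon > 0 (Backurs-Indyk). The reduction is from CNF-SAT via the orthogonal vectors problem.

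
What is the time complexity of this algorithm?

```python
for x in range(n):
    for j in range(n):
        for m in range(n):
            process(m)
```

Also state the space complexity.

Time complexity: O(n^3).
Space complexity: O(1).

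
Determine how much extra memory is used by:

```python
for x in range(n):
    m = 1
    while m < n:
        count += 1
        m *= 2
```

Space complexity: O(1).
Only a constant amount of auxiliary storage is used; nothing grows with n.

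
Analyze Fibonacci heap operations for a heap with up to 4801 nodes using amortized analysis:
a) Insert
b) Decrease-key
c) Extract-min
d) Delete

Fibonacci heaps use lazy consolidation. Potential function Phi = t + 2m (t = number of trees, m = marked nodes).
- Insert: O(1) actual, Delta Phi = +1 (one new tree) => O(1) amortized.
- Decrease-key: with c cascading cuts, actual cost is O(c); Delta Phi <= c - 2(c-1) + 2 = 4 - c (c new trees; >= c-1 marks cleared; <= 1 new mark). Amortized O(c) + (4 - c) = O(1).
- Extract-min: O(D(n) + t) actual; consolidation drops t to <= D(n)+1, so Delta Phi pays for the t term. D(n) = O(log n) for n = 4801 => O(log n) amortized.
- Delete: decrease-key to -inf then extract-min = O(log n).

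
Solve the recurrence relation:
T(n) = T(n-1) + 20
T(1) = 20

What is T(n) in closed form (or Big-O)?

Unrolling: T(n) = T(n-1) + 20 = T(n-2) + 2*20 = ... = T(1) + (n-1)*20 = 20 + (n-1)*20 = 20n.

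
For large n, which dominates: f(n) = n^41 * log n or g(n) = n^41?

f(n) = n^41 * log n grows faster: extra log n factor -> infinity.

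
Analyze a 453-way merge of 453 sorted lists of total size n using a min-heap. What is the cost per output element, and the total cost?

Maintain a min-heap of size 453 holding the current head of each list. Each output step does one extract-min (O(log 453)) and one insert of that list's next element (O(log 453)). Each of the n elements passes through the heap exactly once, so the total cost is O(n log 453), i.e. O(log 453) per output element.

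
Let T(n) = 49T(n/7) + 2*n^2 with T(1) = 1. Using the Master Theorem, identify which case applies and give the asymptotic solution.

a=49, b=7, f(n)=2*n^2.
log_7(49) = 2, so n^(log_b(a)) = n^2.
f(n) = Theta(n^2), so Case 2 applies.
T(n) = Theta(n^2 log n).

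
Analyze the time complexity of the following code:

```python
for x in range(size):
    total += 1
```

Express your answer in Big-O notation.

Time complexity: O(n).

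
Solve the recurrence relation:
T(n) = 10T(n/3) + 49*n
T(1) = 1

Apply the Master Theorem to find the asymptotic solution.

a=10, b=3, f(n)=49*n. log_3(10) = 2.096. Case 1 of Master Theorem: T(n) = O(n^2.096).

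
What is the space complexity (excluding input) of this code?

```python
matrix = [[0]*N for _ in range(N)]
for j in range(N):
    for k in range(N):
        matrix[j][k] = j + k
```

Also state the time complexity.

Space complexity: O(n^2).
A 2D structure of size n x n is allocated.
Time complexity: O(n^2).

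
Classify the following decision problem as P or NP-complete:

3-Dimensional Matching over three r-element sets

This problem is NP-complete: one of Karp's 21 NP-complete problems.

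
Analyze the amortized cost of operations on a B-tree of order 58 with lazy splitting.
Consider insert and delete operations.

In a B-tree of order 58, a node splits when it has 58 keys. With lazy splitting, we use potential Phi = number of full nodes + number of near-empty nodes. Each split costs O(1) but reduces potential. Between splits, at least 29 insertions must occur in that node. Amortized structural cost is O(1) per operation, plus O(log_58 n) traversal.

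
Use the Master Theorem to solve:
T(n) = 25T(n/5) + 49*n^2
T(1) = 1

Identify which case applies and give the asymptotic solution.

a=25, b=5, f(n)=49*n^2.
log_5(25) = 2, so n^(log_b(a)) = n^2.
f(n) = Theta(n^2), so Case 2 applies.
T(n) = Theta(n^2 log n).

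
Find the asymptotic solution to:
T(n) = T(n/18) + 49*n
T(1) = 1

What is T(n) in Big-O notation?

Geometric series: 49*n*(1 + 1/18 + 1/18^2 + ...) = O(n). T(n) = O(n).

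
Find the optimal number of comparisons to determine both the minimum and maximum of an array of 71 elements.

Naive approach: 140 comparisons (70 for max + 70 for min).
Optimal: Compare elements in pairs first (floor(n/2) = 35 comparisons), then find max among winners and min among losers (35 comparisons each).
Total: ceil(3n/2) - 2 = 105 comparisons. An adversary argument shows this is also a lower bound.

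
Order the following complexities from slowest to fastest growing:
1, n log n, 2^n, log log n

Ordered by growth rate: 1 < log log n < n log n < 2^n.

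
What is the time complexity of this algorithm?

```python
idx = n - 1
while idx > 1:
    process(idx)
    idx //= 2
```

Time complexity: O(log n).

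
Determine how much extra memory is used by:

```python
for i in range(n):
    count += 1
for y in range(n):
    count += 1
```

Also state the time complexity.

Space complexity: O(1).
Only a constant amount of auxiliary storage is used; nothing grows with n.
Time complexity: O(n).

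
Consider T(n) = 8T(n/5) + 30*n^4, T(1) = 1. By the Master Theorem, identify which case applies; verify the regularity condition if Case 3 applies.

a=8, b=5, f(n)=30*n^4.
log_5(8) = 1.292 < 4.
f(n) = Omega(n^(1.292+epsilon)) for some epsilon > 0, so Case 3 is the candidate.
Regularity: a*f(n/b) = 8*30*(n/5)^4 = (8/625)*30*n^4 <= c*f(n) with c = 8/625 < 1. Satisfied.
Case 3: T(n) = Theta(n^4).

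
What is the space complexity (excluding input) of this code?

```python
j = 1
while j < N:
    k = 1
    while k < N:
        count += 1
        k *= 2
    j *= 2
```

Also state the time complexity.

Space complexity: O(1).
Only a constant amount of auxiliary storage is used; nothing grows with n.
Time complexity: O(log^2 n).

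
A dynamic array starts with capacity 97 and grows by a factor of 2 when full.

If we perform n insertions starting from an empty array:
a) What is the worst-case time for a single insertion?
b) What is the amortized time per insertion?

(a) Worst-case single insertion: O(n) -- when the array is full at capacity c, the resize copies all c elements, and c can be Theta(n).
(b) Resizes happen at sizes 97, 194, 388, ... Total copy cost for n insertions: 97 + 194 + ... = O(n) (geometric series with ratio 1/2). Amortized cost per insertion: O(n)/n = O(1).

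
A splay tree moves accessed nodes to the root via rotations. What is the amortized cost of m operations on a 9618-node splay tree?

Using a potential function Phi = sum of log(size of subtree) for each node, each splay operation has amortized cost O(log n) where n = 9618. Bad individual operations (O(n)) are offset by decreased potential.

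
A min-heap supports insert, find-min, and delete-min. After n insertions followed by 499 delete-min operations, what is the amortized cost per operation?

Insert takes O(log n) worst case. Delete-min takes O(log n). Over a sequence of n inserts and 499 delete-mins, total cost is O((n + 499) log n). Amortized per operation: O(log n).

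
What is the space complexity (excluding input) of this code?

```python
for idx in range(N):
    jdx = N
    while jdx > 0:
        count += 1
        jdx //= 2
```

Space complexity: O(1).
Only a constant amount of auxiliary storage is used; nothing grows with n.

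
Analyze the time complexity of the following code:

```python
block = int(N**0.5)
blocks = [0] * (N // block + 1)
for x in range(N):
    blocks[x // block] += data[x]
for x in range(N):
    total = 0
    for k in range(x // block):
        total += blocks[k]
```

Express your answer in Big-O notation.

Time complexity: O(n * sqrt(n)).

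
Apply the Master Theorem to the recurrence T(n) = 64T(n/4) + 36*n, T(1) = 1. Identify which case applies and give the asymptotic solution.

a=64, b=4, f(n)=36*n.
log_4(64) = 3 > 1.
Since f(n) = O(n^1) is polynomially smaller than n^3, Case 1 applies.
T(n) = Theta(n^3).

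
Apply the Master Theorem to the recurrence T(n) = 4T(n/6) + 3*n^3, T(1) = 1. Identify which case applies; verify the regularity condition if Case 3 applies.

a=4, b=6, f(n)=3*n^3.
log_6(4) = 0.7737 < 3.
f(n) = Omega(n^(0.7737+epsilon)) for some epsilon > 0, so Case 3 is the candidate.
Regularity: a*f(n/b) = 4*3*(n/6)^3 = (4/216)*3*n^3 <= c*f(n) with c = 4/216 < 1. Satisfied.
Case 3: T(n) = Theta(n^3).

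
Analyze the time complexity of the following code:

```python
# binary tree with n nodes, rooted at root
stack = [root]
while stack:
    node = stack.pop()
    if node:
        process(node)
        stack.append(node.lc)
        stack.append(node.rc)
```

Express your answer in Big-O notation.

Time complexity: O(n).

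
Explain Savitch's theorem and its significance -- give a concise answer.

Savitch's theorem states that NSPACE(f(n)) is contained in DSPACE(f(n)^2) for f(n) >= log n. In particular, NPSPACE = PSPACE, meaning nondeterminism does not significantly help for space-bounded computation. This contrasts with time, where we do not know if P = NP.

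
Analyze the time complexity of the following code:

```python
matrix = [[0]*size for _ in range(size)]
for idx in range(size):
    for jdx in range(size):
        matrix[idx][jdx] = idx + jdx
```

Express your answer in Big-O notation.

Time complexity: O(n^2).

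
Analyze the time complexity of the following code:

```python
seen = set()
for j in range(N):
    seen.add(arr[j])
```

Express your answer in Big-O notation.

Time complexity: O(n).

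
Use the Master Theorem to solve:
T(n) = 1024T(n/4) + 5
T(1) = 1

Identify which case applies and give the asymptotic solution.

a=1024, b=4, f(n)=5.
log_4(1024) = 5 > 0.
Since f(n) = O(n^0) is polynomially smaller than n^5, Case 1 applies.
T(n) = Theta(n^5).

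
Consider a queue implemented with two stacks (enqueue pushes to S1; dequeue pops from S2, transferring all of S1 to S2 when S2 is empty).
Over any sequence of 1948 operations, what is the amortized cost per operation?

Each element is pushed to S1 once, popped once, pushed to S2 once, and popped once: 4 unit operations over its lifetime. Over 1948 operations the total work is O(1948). Amortized O(1) per enqueue/dequeue.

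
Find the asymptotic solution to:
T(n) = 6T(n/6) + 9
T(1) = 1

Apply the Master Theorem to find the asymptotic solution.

a=6, b=6, f(n)=9. log_6(6) = 1. Case 1 of Master Theorem: T(n) = O(n^1).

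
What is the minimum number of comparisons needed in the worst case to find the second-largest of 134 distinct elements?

Lower bound: finding the max needs 134-1 comparisons. By the adversary weight-doubling argument, the max must personally win >= ceil(log_2(134)) = 8 comparisons; the 2nd-largest is among those 8 losers, needing 8-1 more comparisons. Total >= 134-1 + 8-1 = 140. A balanced knockout tournament achieves this.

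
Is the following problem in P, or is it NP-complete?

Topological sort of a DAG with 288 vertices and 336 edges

This problem is in P: DFS-based topological sort runs in O(V+E).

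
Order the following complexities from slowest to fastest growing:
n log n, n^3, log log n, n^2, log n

Ordered by growth rate: log log n < log n < n log n < n^2 < n^3.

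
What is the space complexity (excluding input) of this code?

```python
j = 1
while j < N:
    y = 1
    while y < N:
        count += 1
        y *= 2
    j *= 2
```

Space complexity: O(1).
Only a constant amount of auxiliary storage is used; nothing grows with n.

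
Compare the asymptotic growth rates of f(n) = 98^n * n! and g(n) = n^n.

f(n) = 98^n * n! grows faster: by Stirling n! ~ sqrt(2 pi n)(n/e)^n, so 98^n n! / n^n ~ (98/e)^n sqrt(2 pi n) -> infinity since 98/e > 1.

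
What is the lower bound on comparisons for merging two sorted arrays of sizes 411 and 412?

Adversary argument: with sizes 411 and 412 (differing by at most 1), interleave the two arrays so that every consecutive pair in the output comes from different inputs. Then each of the 822 adjacent output pairs must be directly compared, or the algorithm cannot determine their relative order. So 822 comparisons are necessary; standard merge achieves this.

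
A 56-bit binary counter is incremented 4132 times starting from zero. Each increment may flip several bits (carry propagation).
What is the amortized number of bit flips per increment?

Bit i flips on every 2^i-th increment, so over 4132 increments bit i flips floor(4132/2^i) times. Summing over i: total flips < 2 * 4132. Amortized: < 2 = O(1) per increment.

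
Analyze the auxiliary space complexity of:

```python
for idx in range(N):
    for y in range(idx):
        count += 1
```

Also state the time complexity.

Space complexity: O(1).
Only a constant amount of auxiliary storage is used; nothing grows with n.
Time complexity: O(n^2).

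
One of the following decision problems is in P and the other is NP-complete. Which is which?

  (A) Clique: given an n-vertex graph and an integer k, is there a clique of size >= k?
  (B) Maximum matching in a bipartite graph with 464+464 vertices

(A) is NP-complete: complement of Independent Set / Vertex Cover (with k part of the input).
(B) is P: Hopcroft-Karp runs in O(E sqrt(V)).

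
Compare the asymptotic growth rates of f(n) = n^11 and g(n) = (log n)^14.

f(n) = n^11 grows faster: any positive polynomial dominates any polylog.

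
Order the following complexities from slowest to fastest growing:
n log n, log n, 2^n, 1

Ordered by growth rate: 1 < log n < n log n < 2^n.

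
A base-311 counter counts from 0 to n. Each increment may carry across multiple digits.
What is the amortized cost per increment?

Digit at position i changes every 311^i increments. Total digit changes over n increments: n * 311/(311-1) = O(n). Amortized: O(1).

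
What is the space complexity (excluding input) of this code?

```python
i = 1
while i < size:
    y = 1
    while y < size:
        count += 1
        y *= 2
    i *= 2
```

Space complexity: O(1).
Only a constant amount of auxiliary storage is used; nothing grows with n.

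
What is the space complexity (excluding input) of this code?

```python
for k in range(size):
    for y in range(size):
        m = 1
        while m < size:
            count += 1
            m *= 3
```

Space complexity: O(1).
Only a constant amount of auxiliary storage is used; nothing grows with n.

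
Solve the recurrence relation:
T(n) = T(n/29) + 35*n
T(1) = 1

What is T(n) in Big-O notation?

Geometric series: 35*n*(1 + 1/29 + 1/29^2 + ...) = O(n). T(n) = O(n).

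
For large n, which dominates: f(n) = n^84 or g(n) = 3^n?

g(n) = 3^n grows faster: any exponential with base > 1 dominates every polynomial.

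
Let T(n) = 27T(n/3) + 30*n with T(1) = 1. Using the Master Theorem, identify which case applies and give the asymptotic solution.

a=27, b=3, f(n)=30*n.
log_3(27) = 3 > 1.
Since f(n) = O(n^1) is polynomially smaller than n^3, Case 1 applies.
T(n) = Theta(n^3).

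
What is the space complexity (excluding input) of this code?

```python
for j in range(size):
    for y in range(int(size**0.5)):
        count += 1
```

Space complexity: O(1).
Only a constant amount of auxiliary storage is used; nothing grows with n.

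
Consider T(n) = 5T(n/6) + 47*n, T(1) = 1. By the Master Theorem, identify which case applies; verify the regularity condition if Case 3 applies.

a=5, b=6, f(n)=47*n.
log_6(5) = 0.8982 < 1.
f(n) = Omega(n^(0.8982+epsilon)) for some epsilon > 0, so Case 3 is the candidate.
Regularity: a*f(n/b) = 5*47*(n/6)^1 = (5/6)*47*n^1 <= c*f(n) with c = 5/6 < 1. Satisfied.
Case 3: T(n) = Theta(n).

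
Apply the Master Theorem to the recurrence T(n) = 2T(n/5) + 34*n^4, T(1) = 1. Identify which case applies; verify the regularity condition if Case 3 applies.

a=2, b=5, f(n)=34*n^4.
log_5(2) = 0.4307 < 4.
f(n) = Omega(n^(0.4307+epsilon)) for some epsilon > 0, so Case 3 is the candidate.
Regularity: a*f(n/b) = 2*34*(n/5)^4 = (2/625)*34*n^4 <= c*f(n) with c = 2/625 < 1. Satisfied.
Case 3: T(n) = Theta(n^4).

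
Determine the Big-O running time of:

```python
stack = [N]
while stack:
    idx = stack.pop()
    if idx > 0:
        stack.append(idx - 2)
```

Time complexity: O(n).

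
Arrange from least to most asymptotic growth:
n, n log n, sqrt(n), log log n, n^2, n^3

Ordered by growth rate: log log n < sqrt(n) < n < n log n < n^2 < n^3.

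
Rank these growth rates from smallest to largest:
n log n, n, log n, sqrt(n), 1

Ordered by growth rate: 1 < log n < sqrt(n) < n < n log n.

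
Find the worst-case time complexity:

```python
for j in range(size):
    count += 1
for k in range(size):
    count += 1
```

Time complexity: O(n).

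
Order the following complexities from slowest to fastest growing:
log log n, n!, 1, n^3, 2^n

Ordered by growth rate: 1 < log log n < n^3 < 2^n < n!.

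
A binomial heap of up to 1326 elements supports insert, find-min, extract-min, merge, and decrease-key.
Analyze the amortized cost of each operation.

A binomial heap with n <= 1326 elements has at most floor(log_2 1326) + 1 = 11 trees. Using potential Phi = number of trees: Insert adds one tree, but cascading merges reduce count -- amortized O(1). Find-min reads the cached minimum pointer: O(1). Extract-min creates O(log n) new trees: O(log n). Merge combines tree lists: O(log n). Decrease-key sifts the element up its tree of height <= log n: O(log n).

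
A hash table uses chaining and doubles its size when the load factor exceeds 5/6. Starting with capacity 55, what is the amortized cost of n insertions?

Rehashing occurs when load exceeds 5/6. Total rehash cost is geometric series summing to O(n). Each insertion itself is O(1). Amortized: O(1).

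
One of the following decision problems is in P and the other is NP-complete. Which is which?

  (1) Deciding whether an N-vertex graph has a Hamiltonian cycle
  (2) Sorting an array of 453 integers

(1) is NP-complete: one of Karp's 21 NP-complete problems.
(2) is P: merge sort runs in O(n log n).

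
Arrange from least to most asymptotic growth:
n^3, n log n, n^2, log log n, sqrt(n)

Ordered by growth rate: log log n < sqrt(n) < n log n < n^2 < n^3.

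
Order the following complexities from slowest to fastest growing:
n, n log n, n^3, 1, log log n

Ordered by growth rate: 1 < log log n < n < n log n < n^3.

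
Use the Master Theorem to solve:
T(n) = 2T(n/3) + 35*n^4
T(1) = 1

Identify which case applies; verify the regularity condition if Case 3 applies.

a=2, b=3, f(n)=35*n^4.
log_3(2) = 0.6309 < 4.
f(n) = Omega(n^(0.6309+epsilon)) for some epsilon > 0, so Case 3 is the candidate.
Regularity: a*f(n/b) = 2*35*(n/3)^4 = (2/81)*35*n^4 <= c*f(n) with c = 2/81 < 1. Satisfied.
Case 3: T(n) = Theta(n^4).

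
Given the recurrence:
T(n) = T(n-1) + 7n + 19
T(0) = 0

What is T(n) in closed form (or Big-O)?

Dominant term in sum is 7*sum(i, i=1..n) = 7*n*(n+1)/2 = O(n^2).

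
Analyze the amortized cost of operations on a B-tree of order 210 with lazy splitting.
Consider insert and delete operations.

In a B-tree of order 210, a node splits when it has 210 keys. With lazy splitting, we use potential Phi = number of full nodes + number of near-empty nodes. Each split costs O(1) but reduces potential. Between splits, at least 105 insertions must occur in that node. Amortized structural cost is O(1) per operation, plus O(log_210 n) traversal.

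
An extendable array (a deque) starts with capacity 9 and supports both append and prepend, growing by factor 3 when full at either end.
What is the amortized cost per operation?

Growth at either end copies all elements; capacities form a geometric sequence with ratio 3, so total copy cost over n operations is O(n) (two geometric series). Amortized O(1).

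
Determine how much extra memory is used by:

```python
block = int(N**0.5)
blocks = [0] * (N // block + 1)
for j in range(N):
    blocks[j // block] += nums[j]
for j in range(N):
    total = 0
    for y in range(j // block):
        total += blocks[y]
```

Space complexity: O(sqrt(n)).
Storage scales with sqrt(n).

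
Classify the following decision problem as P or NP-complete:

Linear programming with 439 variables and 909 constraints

This problem is in P: the ellipsoid and interior-point methods run in polynomial time.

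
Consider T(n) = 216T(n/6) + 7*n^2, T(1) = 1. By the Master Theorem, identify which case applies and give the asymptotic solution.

a=216, b=6, f(n)=7*n^2.
log_6(216) = 3 > 2.
Since f(n) = O(n^2) is polynomially smaller than n^3, Case 1 applies.
T(n) = Theta(n^3).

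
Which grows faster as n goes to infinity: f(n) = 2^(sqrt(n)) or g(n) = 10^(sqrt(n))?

g(n) = 10^(sqrt(n)) grows faster: ratio is (10/2)^(sqrt(n)) -> infinity since 10/2 > 1.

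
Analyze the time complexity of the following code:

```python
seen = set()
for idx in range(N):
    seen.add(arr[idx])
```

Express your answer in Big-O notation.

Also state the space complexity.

Time complexity: O(n).
Space complexity: O(n).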